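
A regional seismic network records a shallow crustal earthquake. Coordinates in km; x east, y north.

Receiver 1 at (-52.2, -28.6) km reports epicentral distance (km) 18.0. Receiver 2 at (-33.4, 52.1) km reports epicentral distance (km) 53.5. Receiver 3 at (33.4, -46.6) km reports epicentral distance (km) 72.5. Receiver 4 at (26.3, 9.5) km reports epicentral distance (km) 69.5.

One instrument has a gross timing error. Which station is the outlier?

Receiver 2

Solve using three stations at a time. Using Receiver 1, Receiver 3, Receiver 4 (subtract circle equations pairwise → linear system) gives (x, y) ≈ (-35.1, -23.0).
Distances from that point to each station vs reported:
  Receiver 1: calculated 18.0 vs reported 18.0 → residual 0.0 km
  Receiver 2: calculated 75.1 vs reported 53.5 → residual 21.6 km
  Receiver 3: calculated 72.5 vs reported 72.5 → residual 0.0 km
  Receiver 4: calculated 69.5 vs reported 69.5 → residual 0.0 km
Receiver 1, Receiver 3, Receiver 4 are mutually consistent (residuals ≈ 0); Receiver 2 is off by 21.6 km.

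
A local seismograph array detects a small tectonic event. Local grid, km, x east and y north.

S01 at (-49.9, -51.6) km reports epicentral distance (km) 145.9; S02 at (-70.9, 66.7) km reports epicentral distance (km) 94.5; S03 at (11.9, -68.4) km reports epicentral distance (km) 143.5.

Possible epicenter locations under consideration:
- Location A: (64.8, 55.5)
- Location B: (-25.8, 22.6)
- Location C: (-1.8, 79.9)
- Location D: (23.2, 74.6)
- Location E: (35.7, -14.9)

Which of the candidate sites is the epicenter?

For each candidate, compare |candidate − station| to the reported distance:
Location A: residuals S01 11.0, S02 41.7, S03 8.8 → max 41.7 km
Location B: residuals S01 67.9, S02 31.4, S03 45.0 → max 67.9 km
Location C: residuals S01 5.9, S02 24.2, S03 5.4 → max 24.2 km
Location D: residuals S01 0.1, S02 0.1, S03 0.1 → max 0.1 km
Location E: residuals S01 52.8, S02 39.7, S03 84.9 → max 84.9 km
Only Location D has all residuals ≈ 0.

Location D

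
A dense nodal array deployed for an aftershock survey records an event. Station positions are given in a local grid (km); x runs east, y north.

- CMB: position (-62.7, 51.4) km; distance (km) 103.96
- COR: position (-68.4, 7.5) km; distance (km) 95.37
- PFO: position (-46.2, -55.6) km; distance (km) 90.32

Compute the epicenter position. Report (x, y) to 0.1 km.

x ≈ 26.5 km, y ≈ -2.0 km

Circle about each station: (x + 62.7)² + (y − 51.4)² = 103.96²; (x + 68.4)² + (y − 7.5)² = 95.37²; (x + 46.2)² + (y + 55.6)² = 90.32².
Subtracting pairs of circle equations eliminates x²+y² and gives linear equations (the radical axes):
-11.4 x − 87.8 y = -126.20
33.0 x − 214.0 y = 1302.53
Solving the 2×2 system: x ≈ 26.5, y ≈ -2.0 km.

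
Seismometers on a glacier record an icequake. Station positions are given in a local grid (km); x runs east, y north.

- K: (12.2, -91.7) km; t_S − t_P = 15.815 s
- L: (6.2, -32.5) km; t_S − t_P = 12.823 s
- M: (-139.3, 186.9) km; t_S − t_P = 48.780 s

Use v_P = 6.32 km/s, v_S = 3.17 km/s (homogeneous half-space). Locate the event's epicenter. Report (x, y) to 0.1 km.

Distance from S−P lag: d = Δt · v_P v_S / (v_P − v_S) = Δt · (6.32·3.17)/(6.32−3.17) ≈ 6.3601·Δt.
So d_K = 100.59, d_L = 81.56, d_M = 310.25 km.
Circle about each station: (x − 12.2)² + (y + 91.7)² = 100.59²; (x − 6.2)² + (y + 32.5)² = 81.56²; (x + 139.3)² + (y − 186.9)² = 310.25².
Subtracting the K equation from the L and M equations removes the quadratic terms:
-12.0 x + 118.4 y = -3996.73
-303.0 x + 557.2 y = -40358.34
Solving the 2×2 system: x ≈ 87.4, y ≈ -24.9 km.

x ≈ 87.4 km, y ≈ -24.9 km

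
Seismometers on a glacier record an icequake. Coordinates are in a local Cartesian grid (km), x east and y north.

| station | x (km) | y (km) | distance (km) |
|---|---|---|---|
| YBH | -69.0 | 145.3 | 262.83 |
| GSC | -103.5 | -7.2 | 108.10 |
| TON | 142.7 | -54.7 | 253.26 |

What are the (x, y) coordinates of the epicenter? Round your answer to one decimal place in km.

-103.2 km east, -115.3 km north

Circle about each station: (x + 69.0)² + (y − 145.3)² = 262.83²; (x + 103.5)² + (y + 7.2)² = 108.10²; (x − 142.7)² + (y + 54.7)² = 253.26².
Subtracting pairs of circle equations eliminates x²+y² and gives linear equations (the radical axes):
-69.0 x − 305.0 y = 42285.00
423.4 x − 400.0 y = 2421.27
Solving the 2×2 system: x ≈ -103.2, y ≈ -115.3 km.
Check against YBH (with the unrounded x, y): √((x + 69.0)²+(y − 145.3)²) = 262.83 ≈ 262.83 km. ✓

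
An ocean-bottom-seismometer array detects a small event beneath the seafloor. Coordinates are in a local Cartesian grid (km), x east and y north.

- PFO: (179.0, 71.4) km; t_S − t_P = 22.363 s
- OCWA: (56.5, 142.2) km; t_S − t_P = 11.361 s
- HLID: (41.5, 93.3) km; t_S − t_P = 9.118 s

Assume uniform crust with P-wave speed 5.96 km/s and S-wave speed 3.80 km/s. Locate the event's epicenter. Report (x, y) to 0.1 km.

x ≈ -54.0 km, y ≈ 97.7 km

Distance from S−P lag: d = Δt · v_P v_S / (v_P − v_S) = Δt · (5.96·3.80)/(5.96−3.80) ≈ 10.4852·Δt.
So d_PFO = 234.48, d_OCWA = 119.12, d_HLID = 95.60 km.
Circle about each station: (x − 179.0)² + (y − 71.4)² = 234.48²; (x − 56.5)² + (y − 142.2)² = 119.12²; (x − 41.5)² + (y − 93.3)² = 95.60².
Subtracting pairs of circle equations eliminates x²+y² and gives linear equations (the radical axes):
-245.0 x + 141.6 y = 27065.43
-275.0 x + 43.8 y = 19129.69
Solving the 2×2 system: x ≈ -54.0, y ≈ 97.7 km.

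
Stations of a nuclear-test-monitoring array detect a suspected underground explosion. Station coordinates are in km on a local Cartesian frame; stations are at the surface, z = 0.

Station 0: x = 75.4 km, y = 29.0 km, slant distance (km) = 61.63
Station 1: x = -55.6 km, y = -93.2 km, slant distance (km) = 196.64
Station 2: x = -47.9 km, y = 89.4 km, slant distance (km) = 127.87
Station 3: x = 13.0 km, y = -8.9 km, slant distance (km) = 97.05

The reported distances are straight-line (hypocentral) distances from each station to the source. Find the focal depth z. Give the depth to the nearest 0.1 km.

Each station gives a sphere (x−x_i)² + (y−y_i)² + z² = d_i² (stations at z=0).
Subtracting the Station 0 sphere from Station 1 and Station 2: z² cancels, leaving linear equations in x and y:
-262.0 x − 244.4 y = -29617.59
-246.6 x + 120.8 y = -8791.87
Solving: x ≈ 62.300, y ≈ 54.398 km (keep extra digits for the depth step; rounded: 62.3, 54.4).
Then from the Station 0 sphere: z² = 61.63² − (x − 75.4)² − (y − 29.0)² with x = 62.300, y = 54.398, so z ≈ 54.604 ≈ 54.6 km.

depth ≈ 54.6 km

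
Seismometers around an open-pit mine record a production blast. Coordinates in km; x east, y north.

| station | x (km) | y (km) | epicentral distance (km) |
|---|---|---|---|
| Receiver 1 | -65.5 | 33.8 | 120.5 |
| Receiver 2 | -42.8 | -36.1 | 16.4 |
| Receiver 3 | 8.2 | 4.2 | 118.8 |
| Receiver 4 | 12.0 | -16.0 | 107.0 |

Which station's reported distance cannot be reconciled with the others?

Solve using three stations at a time. Using Receiver 1, Receiver 3, Receiver 4 (subtract circle equations pairwise → linear system) gives (x, y) ≈ (-68.3, -86.6).
Distances from that point to each station vs reported:
  Receiver 1: calculated 120.4 vs reported 120.5 → residual 0.1 km
  Receiver 2: calculated 56.6 vs reported 16.4 → residual 40.2 km
  Receiver 3: calculated 118.7 vs reported 118.8 → residual 0.1 km
  Receiver 4: calculated 106.9 vs reported 107.0 → residual 0.1 km
Receiver 1, Receiver 3, Receiver 4 are mutually consistent (residuals ≈ 0); Receiver 2 is off by 40.2 km.

Receiver 2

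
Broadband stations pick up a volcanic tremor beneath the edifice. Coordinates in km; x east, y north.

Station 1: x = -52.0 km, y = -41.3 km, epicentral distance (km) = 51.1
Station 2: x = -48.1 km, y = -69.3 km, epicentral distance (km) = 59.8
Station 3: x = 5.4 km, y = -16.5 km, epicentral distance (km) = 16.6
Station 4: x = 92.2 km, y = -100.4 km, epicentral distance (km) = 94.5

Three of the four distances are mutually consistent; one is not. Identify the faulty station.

Solve using three stations at a time. Using Station 1, Station 2, Station 3 (subtract circle equations pairwise → linear system) gives (x, y) ≈ (-1.9, -31.4).
Distances from that point to each station vs reported:
  Station 1: calculated 51.1 vs reported 51.1 → residual 0.0 km
  Station 2: calculated 59.8 vs reported 59.8 → residual 0.0 km
  Station 3: calculated 16.6 vs reported 16.6 → residual 0.0 km
  Station 4: calculated 116.7 vs reported 94.5 → residual 22.2 km
Station 1, Station 2, Station 3 are mutually consistent (residuals ≈ 0); Station 4 is off by 22.2 km.

Station 4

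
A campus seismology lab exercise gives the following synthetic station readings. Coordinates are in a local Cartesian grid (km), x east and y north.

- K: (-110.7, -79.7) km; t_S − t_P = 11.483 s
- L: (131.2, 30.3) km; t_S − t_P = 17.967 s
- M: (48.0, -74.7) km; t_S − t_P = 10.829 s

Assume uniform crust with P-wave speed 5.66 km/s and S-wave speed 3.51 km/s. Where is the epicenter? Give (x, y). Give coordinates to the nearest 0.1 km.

(-29.5, -11.4)

Distance from S−P lag: d = Δt · v_P v_S / (v_P − v_S) = Δt · (5.66·3.51)/(5.66−3.51) ≈ 9.2403·Δt.
So d_K = 106.11, d_L = 166.02, d_M = 100.06 km.
Circle about each station: (x + 110.7)² + (y + 79.7)² = 106.11²; (x − 131.2)² + (y − 30.3)² = 166.02²; (x − 48.0)² + (y + 74.7)² = 100.06².
Subtracting pairs of circle equations eliminates x²+y² and gives linear equations (the radical axes):
483.8 x + 220.0 y = -16778.36
317.4 x + 10.0 y = -9475.16
Solving the 2×2 system: x ≈ -29.5, y ≈ -11.4 km.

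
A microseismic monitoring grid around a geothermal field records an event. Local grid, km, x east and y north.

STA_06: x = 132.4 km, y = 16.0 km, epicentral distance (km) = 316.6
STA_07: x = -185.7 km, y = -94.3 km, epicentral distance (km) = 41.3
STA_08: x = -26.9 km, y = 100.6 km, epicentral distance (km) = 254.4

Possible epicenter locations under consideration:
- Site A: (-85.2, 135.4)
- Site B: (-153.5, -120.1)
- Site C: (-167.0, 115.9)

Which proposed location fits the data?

Site B

For each candidate, compare |candidate − station| to the reported distance:
Site A: residuals STA_06 68.4, STA_07 209.4, STA_08 186.5 → max 209.4 km
Site B: residuals STA_06 0.0, STA_07 0.0, STA_08 0.0 → max 0.0 km
Site C: residuals STA_06 1.0, STA_07 169.7, STA_08 113.5 → max 169.7 km
Only Site B has all residuals ≈ 0.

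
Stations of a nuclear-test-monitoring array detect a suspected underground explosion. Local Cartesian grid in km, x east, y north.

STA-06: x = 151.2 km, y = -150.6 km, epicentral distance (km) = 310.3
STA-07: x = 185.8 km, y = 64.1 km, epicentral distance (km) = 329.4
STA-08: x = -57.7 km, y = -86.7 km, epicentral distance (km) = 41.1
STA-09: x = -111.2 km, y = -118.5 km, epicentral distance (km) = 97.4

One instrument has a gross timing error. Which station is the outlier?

Solve using three stations at a time. Using STA-06, STA-07, STA-09 (subtract circle equations pairwise → linear system) gives (x, y) ≈ (-131.8, -23.3).
Distances from that point to each station vs reported:
  STA-06: calculated 310.3 vs reported 310.3 → residual 0.0 km
  STA-07: calculated 329.4 vs reported 329.4 → residual 0.0 km
  STA-08: calculated 97.5 vs reported 41.1 → residual 56.4 km
  STA-09: calculated 97.4 vs reported 97.4 → residual 0.0 km
STA-06, STA-07, STA-09 are mutually consistent (residuals ≈ 0); STA-08 is off by 56.4 km.

STA-08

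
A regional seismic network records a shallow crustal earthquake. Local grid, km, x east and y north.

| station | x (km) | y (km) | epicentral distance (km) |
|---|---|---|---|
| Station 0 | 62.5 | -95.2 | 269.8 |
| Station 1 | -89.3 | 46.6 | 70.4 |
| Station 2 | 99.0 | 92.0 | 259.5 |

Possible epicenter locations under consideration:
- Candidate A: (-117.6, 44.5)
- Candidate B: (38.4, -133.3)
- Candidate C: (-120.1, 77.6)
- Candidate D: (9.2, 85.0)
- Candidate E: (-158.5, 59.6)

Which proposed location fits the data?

Candidate E

For each candidate, compare |candidate − station| to the reported distance:
Candidate A: residuals Station 0 41.9, Station 1 42.0, Station 2 37.8 → max 42.0 km
Candidate B: residuals Station 0 224.7, Station 1 150.2, Station 2 26.2 → max 224.7 km
Candidate C: residuals Station 0 18.4, Station 1 26.7, Station 2 39.9 → max 39.9 km
Candidate D: residuals Station 0 81.9, Station 1 35.3, Station 2 169.4 → max 169.4 km
Candidate E: residuals Station 0 0.0, Station 1 0.0, Station 2 0.0 → max 0.0 km
Only Candidate E has all residuals ≈ 0.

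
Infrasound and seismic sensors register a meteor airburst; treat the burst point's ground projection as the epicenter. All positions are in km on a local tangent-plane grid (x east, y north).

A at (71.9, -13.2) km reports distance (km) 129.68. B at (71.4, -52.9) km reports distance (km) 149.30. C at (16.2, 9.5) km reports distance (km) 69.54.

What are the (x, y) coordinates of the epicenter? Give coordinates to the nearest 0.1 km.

x ≈ -47.5 km, y ≈ 37.4 km

Circle about each station: (x − 71.9)² + (y + 13.2)² = 129.68²; (x − 71.4)² + (y + 52.9)² = 149.30²; (x − 16.2)² + (y − 9.5)² = 69.54².
Subtracting the A equation from the B and C equations removes the quadratic terms:
-1.0 x − 79.4 y = -2921.07
-111.4 x + 45.4 y = 6989.93
Solving the 2×2 system: x ≈ -47.5, y ≈ 37.4 km.
Check against A (with the unrounded x, y): √((x − 71.9)²+(y + 13.2)²) = 129.68 ≈ 129.68 km. ✓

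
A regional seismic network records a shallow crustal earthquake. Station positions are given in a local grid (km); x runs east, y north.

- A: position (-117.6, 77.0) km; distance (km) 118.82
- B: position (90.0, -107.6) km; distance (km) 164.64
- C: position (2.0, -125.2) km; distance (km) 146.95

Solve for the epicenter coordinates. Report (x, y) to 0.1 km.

Circle about each station: (x + 117.6)² + (y − 77.0)² = 118.82²; (x − 90.0)² + (y + 107.6)² = 164.64²; (x − 2.0)² + (y + 125.2)² = 146.95².
Subtracting the A equation from the B and C equations removes the quadratic terms:
415.2 x − 369.2 y = -13069.14
239.2 x − 404.4 y = -11555.83
Solving the 2×2 system: x ≈ -12.8, y ≈ 21.0 km.
Check against A (with the unrounded x, y): √((x + 117.6)²+(y − 77.0)²) = 118.82 ≈ 118.82 km. ✓

x ≈ -12.8 km, y ≈ 21.0 km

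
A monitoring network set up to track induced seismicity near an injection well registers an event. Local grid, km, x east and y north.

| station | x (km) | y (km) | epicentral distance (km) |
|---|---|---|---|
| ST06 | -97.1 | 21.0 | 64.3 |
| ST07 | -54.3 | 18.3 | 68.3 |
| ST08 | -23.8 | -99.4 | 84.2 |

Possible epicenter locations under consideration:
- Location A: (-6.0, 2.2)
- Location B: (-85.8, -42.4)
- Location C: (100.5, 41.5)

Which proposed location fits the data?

Location B

For each candidate, compare |candidate − station| to the reported distance:
Location A: residuals ST06 28.7, ST07 17.4, ST08 18.9 → max 28.7 km
Location B: residuals ST06 0.1, ST07 0.1, ST08 0.0 → max 0.1 km
Location C: residuals ST06 134.4, ST07 88.2, ST08 103.7 → max 134.4 km
Only Location B has all residuals ≈ 0.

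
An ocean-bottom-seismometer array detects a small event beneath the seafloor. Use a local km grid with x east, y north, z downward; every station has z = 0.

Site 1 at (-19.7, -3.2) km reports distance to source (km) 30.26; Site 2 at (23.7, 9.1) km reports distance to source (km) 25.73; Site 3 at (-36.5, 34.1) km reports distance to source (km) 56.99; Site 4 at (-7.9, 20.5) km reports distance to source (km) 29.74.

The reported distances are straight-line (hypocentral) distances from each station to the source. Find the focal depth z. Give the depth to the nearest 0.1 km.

z ≈ 15.9 km

Each station gives a sphere (x−x_i)² + (y−y_i)² + z² = d_i² (stations at z=0).
Subtracting the Site 1 sphere from Site 2 and Site 3: z² cancels, leaving linear equations in x and y:
86.8 x + 24.6 y = 499.80
-33.6 x + 74.6 y = -235.46
Solving: x ≈ 5.900, y ≈ -0.499 km (keep extra digits for the depth step; rounded: 5.9, -0.5).
Then from the Site 1 sphere: z² = 30.26² − (x + 19.7)² − (y + 3.2)² with x = 5.900, y = -0.499, so z ≈ 15.906 ≈ 15.9 km.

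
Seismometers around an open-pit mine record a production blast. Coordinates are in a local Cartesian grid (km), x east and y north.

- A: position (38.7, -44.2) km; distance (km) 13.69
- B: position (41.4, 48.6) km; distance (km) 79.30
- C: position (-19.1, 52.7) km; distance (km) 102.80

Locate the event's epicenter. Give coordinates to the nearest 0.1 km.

Circle about each station: (x − 38.7)² + (y + 44.2)² = 13.69²; (x − 41.4)² + (y − 48.6)² = 79.30²; (x + 19.1)² + (y − 52.7)² = 102.80².
Subtracting the A equation from the B and C equations removes the quadratic terms:
5.4 x + 185.6 y = -5476.48
-115.6 x + 193.8 y = -10689.65
Solving the 2×2 system: x ≈ 41.0, y ≈ -30.7 km.

41.0 km east, -30.7 km north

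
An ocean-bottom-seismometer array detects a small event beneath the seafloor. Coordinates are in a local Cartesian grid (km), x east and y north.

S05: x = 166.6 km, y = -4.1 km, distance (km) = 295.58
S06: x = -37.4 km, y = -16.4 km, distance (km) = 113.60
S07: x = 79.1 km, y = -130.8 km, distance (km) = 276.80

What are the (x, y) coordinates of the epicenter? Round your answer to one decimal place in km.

x ≈ -122.1 km, y ≈ 59.3 km

Circle about each station: (x − 166.6)² + (y + 4.1)² = 295.58²; (x + 37.4)² + (y + 16.4)² = 113.60²; (x − 79.1)² + (y + 130.8)² = 276.80².
Subtracting pairs of circle equations eliminates x²+y² and gives linear equations (the radical axes):
-408.0 x − 24.6 y = 48357.93
-175.0 x − 253.4 y = 6342.38
Solving the 2×2 system: x ≈ -122.1, y ≈ 59.3 km.
Check against S05 (with the unrounded x, y): √((x − 166.6)²+(y + 4.1)²) = 295.58 ≈ 295.58 km. ✓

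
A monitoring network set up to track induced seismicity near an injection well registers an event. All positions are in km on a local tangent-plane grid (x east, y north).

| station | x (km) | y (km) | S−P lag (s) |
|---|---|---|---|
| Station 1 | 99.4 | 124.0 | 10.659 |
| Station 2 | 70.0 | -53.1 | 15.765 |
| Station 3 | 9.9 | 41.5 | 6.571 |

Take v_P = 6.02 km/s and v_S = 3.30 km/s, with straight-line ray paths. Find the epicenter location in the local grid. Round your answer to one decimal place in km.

Distance from S−P lag: d = Δt · v_P v_S / (v_P − v_S) = Δt · (6.02·3.30)/(6.02−3.30) ≈ 7.3037·Δt.
So d_Station 1 = 77.85, d_Station 2 = 115.14, d_Station 3 = 47.99 km.
Circle about each station: (x − 99.4)² + (y − 124.0)² = 77.85²; (x − 70.0)² + (y + 53.1)² = 115.14²; (x − 9.9)² + (y − 41.5)² = 47.99².
Subtracting pairs of circle equations eliminates x²+y² and gives linear equations (the radical axes):
-58.8 x − 354.2 y = -24733.35
-179.0 x − 165.0 y = -19678.52
Solving the 2×2 system: x ≈ 53.8, y ≈ 60.9 km.
Check against Station 1 (with the unrounded x, y): √((x − 99.4)²+(y − 124.0)²) = 77.85 ≈ 77.85 km. ✓

x ≈ 53.8 km, y ≈ 60.9 km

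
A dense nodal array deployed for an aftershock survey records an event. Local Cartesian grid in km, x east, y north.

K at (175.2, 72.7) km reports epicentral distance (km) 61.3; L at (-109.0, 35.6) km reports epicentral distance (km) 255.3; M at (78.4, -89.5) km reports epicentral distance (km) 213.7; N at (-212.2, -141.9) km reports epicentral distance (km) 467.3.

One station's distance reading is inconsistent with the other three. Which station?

N

Solve using three stations at a time. Using K, L, M (subtract circle equations pairwise → linear system) gives (x, y) ≈ (132.9, 117.1).
Distances from that point to each station vs reported:
  K: calculated 61.3 vs reported 61.3 → residual 0.0 km
  L: calculated 255.3 vs reported 255.3 → residual 0.0 km
  M: calculated 213.7 vs reported 213.7 → residual 0.0 km
  N: calculated 431.5 vs reported 467.3 → residual 35.8 km
K, L, M are mutually consistent (residuals ≈ 0); N is off by 35.8 km.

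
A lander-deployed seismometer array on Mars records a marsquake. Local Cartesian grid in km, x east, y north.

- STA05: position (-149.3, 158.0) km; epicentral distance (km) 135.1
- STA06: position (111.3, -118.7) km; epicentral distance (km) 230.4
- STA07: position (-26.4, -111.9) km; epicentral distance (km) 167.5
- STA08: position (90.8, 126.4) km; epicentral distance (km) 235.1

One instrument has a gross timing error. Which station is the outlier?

Solve using three stations at a time. Using STA05, STA07, STA08 (subtract circle equations pairwise → linear system) gives (x, y) ≈ (-121.7, 25.8).
Distances from that point to each station vs reported:
  STA05: calculated 135.0 vs reported 135.1 → residual 0.1 km
  STA06: calculated 274.1 vs reported 230.4 → residual 43.7 km
  STA07: calculated 167.5 vs reported 167.5 → residual 0.0 km
  STA08: calculated 235.1 vs reported 235.1 → residual 0.0 km
STA05, STA07, STA08 are mutually consistent (residuals ≈ 0); STA06 is off by 43.7 km.

STA06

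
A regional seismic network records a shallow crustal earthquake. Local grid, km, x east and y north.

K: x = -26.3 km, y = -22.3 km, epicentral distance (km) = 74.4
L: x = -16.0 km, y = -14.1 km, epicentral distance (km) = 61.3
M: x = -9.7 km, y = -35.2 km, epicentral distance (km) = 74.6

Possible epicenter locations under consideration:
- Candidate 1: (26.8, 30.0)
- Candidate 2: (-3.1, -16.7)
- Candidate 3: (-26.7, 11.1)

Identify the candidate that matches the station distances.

Candidate 1

For each candidate, compare |candidate − station| to the reported distance:
Candidate 1: residuals K 0.1, L 0.2, M 0.1 → max 0.2 km
Candidate 2: residuals K 50.5, L 48.1, M 55.0 → max 55.0 km
Candidate 3: residuals K 41.0, L 33.9, M 25.3 → max 41.0 km
Only Candidate 1 has all residuals ≈ 0.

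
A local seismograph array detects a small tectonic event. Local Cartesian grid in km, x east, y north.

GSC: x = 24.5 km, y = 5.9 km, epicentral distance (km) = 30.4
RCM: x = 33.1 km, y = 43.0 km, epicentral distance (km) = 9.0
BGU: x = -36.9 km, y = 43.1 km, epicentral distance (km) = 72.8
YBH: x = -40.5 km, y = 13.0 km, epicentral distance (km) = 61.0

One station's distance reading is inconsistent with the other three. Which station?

YBH

Solve using three stations at a time. Using GSC, RCM, BGU (subtract circle equations pairwise → linear system) gives (x, y) ≈ (35.4, 34.3).
Distances from that point to each station vs reported:
  GSC: calculated 30.4 vs reported 30.4 → residual 0.0 km
  RCM: calculated 9.0 vs reported 9.0 → residual 0.0 km
  BGU: calculated 72.8 vs reported 72.8 → residual 0.0 km
  YBH: calculated 78.8 vs reported 61.0 → residual 17.8 km
GSC, RCM, BGU are mutually consistent (residuals ≈ 0); YBH is off by 17.8 km.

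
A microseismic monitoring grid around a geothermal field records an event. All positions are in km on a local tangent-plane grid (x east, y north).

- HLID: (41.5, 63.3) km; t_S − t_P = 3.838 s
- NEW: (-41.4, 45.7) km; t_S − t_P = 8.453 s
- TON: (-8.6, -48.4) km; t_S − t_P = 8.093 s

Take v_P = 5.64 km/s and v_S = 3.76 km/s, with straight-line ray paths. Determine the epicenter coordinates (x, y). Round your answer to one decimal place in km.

(50.7, 21.0)

Distance from S−P lag: d = Δt · v_P v_S / (v_P − v_S) = Δt · (5.64·3.76)/(5.64−3.76) ≈ 11.2800·Δt.
So d_HLID = 43.29, d_NEW = 95.35, d_TON = 91.29 km.
Circle about each station: (x − 41.5)² + (y − 63.3)² = 43.29²; (x + 41.4)² + (y − 45.7)² = 95.35²; (x + 8.6)² + (y + 48.4)² = 91.29².
Subtracting pairs of circle equations eliminates x²+y² and gives linear equations (the radical axes):
-165.8 x − 35.2 y = -9144.29
-100.2 x − 223.4 y = -9772.46
Solving the 2×2 system: x ≈ 50.7, y ≈ 21.0 km.
Check against HLID (with the unrounded x, y): √((x − 41.5)²+(y − 63.3)²) = 43.28 ≈ 43.29 km. ✓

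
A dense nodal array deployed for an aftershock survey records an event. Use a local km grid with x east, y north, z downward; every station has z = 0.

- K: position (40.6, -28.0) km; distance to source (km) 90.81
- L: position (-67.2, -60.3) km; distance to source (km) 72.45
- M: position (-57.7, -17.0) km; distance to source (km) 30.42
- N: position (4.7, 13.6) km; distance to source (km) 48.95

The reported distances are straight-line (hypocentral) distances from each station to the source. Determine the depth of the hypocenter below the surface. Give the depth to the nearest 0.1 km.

Each station gives a sphere (x−x_i)² + (y−y_i)² + z² = d_i² (stations at z=0).
Subtracting the K sphere from L and M: z² cancels, leaving linear equations in x and y:
-215.6 x − 64.6 y = 8717.02
-196.6 x + 22.0 y = 8507.01
Solving: x ≈ -42.499, y ≈ 6.899 km (keep extra digits for the depth step; rounded: -42.5, 6.9).
Then from the K sphere: z² = 90.81² − (x − 40.6)² − (y + 28.0)² with x = -42.499, y = 6.899, so z ≈ 11.094 ≈ 11.1 km.

11.1 km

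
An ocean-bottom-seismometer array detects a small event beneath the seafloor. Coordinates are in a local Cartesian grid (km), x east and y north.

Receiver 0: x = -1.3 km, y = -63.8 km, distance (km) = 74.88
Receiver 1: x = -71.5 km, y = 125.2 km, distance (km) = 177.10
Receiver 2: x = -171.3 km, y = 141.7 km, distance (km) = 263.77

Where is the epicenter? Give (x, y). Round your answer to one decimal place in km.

(46.9, -6.5)

Circle about each station: (x + 1.3)² + (y + 63.8)² = 74.88²; (x + 71.5)² + (y − 125.2)² = 177.10²; (x + 171.3)² + (y − 141.7)² = 263.77².
Subtracting pairs of circle equations eliminates x²+y² and gives linear equations (the radical axes):
-140.4 x + 378.0 y = -9042.24
-340.0 x + 411.0 y = -18617.15
Solving the 2×2 system: x ≈ 46.9, y ≈ -6.5 km.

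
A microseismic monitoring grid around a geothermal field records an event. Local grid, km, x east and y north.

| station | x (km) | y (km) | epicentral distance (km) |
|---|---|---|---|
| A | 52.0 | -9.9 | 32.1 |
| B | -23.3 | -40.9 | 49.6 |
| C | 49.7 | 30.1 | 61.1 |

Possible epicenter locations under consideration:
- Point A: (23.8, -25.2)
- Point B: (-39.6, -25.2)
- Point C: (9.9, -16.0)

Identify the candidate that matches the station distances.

For each candidate, compare |candidate − station| to the reported distance:
Point A: residuals A 0.0, B 0.0, C 0.0 → max 0.0 km
Point B: residuals A 60.8, B 27.0, C 43.9 → max 60.8 km
Point C: residuals A 10.4, B 8.1, C 0.2 → max 10.4 km
Only Point A has all residuals ≈ 0.

Point A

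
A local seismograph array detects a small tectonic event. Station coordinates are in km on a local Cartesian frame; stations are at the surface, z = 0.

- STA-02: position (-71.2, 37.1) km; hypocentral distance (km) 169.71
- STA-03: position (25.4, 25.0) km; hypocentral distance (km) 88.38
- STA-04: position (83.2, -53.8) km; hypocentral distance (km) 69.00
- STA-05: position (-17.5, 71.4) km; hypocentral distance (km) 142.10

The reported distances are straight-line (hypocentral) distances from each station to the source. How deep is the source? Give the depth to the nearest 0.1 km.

Each station gives a sphere (x−x_i)² + (y−y_i)² + z² = d_i² (stations at z=0).
Subtracting the STA-02 sphere from STA-03 and STA-04: z² cancels, leaving linear equations in x and y:
193.2 x − 24.2 y = 15814.77
308.8 x − 181.8 y = 27411.31
Solving: x ≈ 79.989, y ≈ -14.910 km (keep extra digits for the depth step; rounded: 80.0, -14.9).
Then from the STA-02 sphere: z² = 169.71² − (x + 71.2)² − (y − 37.1)² with x = 79.989, y = -14.910, so z ≈ 56.906 ≈ 56.9 km.

z ≈ 56.9 km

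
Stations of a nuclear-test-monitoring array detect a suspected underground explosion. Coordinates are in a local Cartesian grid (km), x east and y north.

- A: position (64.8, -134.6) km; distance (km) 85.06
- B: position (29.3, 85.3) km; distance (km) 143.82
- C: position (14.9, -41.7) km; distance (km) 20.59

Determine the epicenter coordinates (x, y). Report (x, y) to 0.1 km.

26.8 km east, -58.5 km north

Circle about each station: (x − 64.8)² + (y + 134.6)² = 85.06²; (x − 29.3)² + (y − 85.3)² = 143.82²; (x − 14.9)² + (y + 41.7)² = 20.59².
Subtracting the A equation from the B and C equations removes the quadratic terms:
-71.0 x + 439.8 y = -27630.61
-99.8 x + 185.8 y = -13544.04
Solving the 2×2 system: x ≈ 26.8, y ≈ -58.5 km.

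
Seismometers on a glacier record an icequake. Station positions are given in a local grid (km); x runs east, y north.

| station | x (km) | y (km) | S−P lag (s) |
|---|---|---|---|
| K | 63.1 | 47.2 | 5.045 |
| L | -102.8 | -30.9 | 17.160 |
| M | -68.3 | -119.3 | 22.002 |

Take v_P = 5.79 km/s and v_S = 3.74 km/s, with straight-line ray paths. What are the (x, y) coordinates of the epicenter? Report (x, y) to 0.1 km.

Distance from S−P lag: d = Δt · v_P v_S / (v_P − v_S) = Δt · (5.79·3.74)/(5.79−3.74) ≈ 10.5632·Δt.
So d_K = 53.29, d_L = 181.26, d_M = 232.41 km.
Circle about each station: (x − 63.1)² + (y − 47.2)² = 53.29²; (x + 102.8)² + (y + 30.9)² = 181.26²; (x + 68.3)² + (y + 119.3)² = 232.41².
Subtracting pairs of circle equations eliminates x²+y² and gives linear equations (the radical axes):
-331.8 x − 156.2 y = -24702.16
-262.8 x − 333.0 y = -38486.65
Solving the 2×2 system: x ≈ 31.9, y ≈ 90.4 km.
Check against K (with the unrounded x, y): √((x − 63.1)²+(y − 47.2)²) = 53.31 ≈ 53.29 km. ✓

(31.9, 90.4)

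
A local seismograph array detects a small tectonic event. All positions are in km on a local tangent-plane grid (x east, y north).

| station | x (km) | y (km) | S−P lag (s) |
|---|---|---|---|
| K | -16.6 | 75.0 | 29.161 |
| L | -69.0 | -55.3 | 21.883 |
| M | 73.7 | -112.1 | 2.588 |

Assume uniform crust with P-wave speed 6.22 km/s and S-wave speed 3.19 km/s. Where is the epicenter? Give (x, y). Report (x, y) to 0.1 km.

Distance from S−P lag: d = Δt · v_P v_S / (v_P − v_S) = Δt · (6.22·3.19)/(6.22−3.19) ≈ 6.5484·Δt.
So d_K = 190.96, d_L = 143.30, d_M = 16.95 km.
Circle about each station: (x + 16.6)² + (y − 75.0)² = 190.96²; (x + 69.0)² + (y + 55.3)² = 143.30²; (x − 73.7)² + (y + 112.1)² = 16.95².
Subtracting pairs of circle equations eliminates x²+y² and gives linear equations (the radical axes):
-104.8 x − 260.6 y = 17849.36
180.6 x − 374.2 y = 48275.96
Solving the 2×2 system: x ≈ 68.4, y ≈ -96.0 km.

x ≈ 68.4 km, y ≈ -96.0 km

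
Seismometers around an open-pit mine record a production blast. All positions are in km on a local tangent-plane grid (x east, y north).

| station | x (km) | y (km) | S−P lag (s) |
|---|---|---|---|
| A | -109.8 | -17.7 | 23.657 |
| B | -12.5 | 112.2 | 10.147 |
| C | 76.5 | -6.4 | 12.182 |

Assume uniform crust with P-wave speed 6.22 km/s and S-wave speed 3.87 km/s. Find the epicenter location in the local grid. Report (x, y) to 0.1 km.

x ≈ 91.3 km, y ≈ 117.5 km

Distance from S−P lag: d = Δt · v_P v_S / (v_P − v_S) = Δt · (6.22·3.87)/(6.22−3.87) ≈ 10.2431·Δt.
So d_A = 242.32, d_B = 103.94, d_C = 124.78 km.
Circle about each station: (x + 109.8)² + (y + 17.7)² = 242.32²; (x + 12.5)² + (y − 112.2)² = 103.94²; (x − 76.5)² + (y + 6.4)² = 124.78².
Subtracting pairs of circle equations eliminates x²+y² and gives linear equations (the radical axes):
194.6 x + 259.8 y = 48291.22
372.6 x + 22.6 y = 36672.81
Solving the 2×2 system: x ≈ 91.3, y ≈ 117.5 km.
Check against A (with the unrounded x, y): √((x + 109.8)²+(y + 17.7)²) = 242.32 ≈ 242.32 km. ✓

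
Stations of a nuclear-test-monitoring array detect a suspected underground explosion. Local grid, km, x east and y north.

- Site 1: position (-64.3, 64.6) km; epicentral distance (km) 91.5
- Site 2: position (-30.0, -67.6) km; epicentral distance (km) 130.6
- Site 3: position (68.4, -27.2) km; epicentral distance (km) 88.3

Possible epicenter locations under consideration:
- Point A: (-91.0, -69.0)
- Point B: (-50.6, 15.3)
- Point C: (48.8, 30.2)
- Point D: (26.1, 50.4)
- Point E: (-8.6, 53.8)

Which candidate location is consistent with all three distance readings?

Point D

For each candidate, compare |candidate − station| to the reported distance:
Point A: residuals Site 1 44.7, Site 2 69.6, Site 3 76.5 → max 76.5 km
Point B: residuals Site 1 40.3, Site 2 45.2, Site 3 38.1 → max 45.2 km
Point C: residuals Site 1 26.7, Site 2 5.0, Site 3 27.6 → max 27.6 km
Point D: residuals Site 1 0.0, Site 2 0.1, Site 3 0.1 → max 0.1 km
Point E: residuals Site 1 34.8, Site 2 7.3, Site 3 23.5 → max 34.8 km
Only Point D has all residuals ≈ 0.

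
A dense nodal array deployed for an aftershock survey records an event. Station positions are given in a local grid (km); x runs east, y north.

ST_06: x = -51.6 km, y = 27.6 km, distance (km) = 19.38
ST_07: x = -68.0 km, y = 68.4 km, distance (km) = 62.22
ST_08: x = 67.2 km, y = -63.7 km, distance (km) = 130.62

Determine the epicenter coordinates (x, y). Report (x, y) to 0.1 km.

Circle about each station: (x + 51.6)² + (y − 27.6)² = 19.38²; (x + 68.0)² + (y − 68.4)² = 62.22²; (x − 67.2)² + (y + 63.7)² = 130.62².
Subtracting the ST_06 equation from the ST_07 and ST_08 equations removes the quadratic terms:
-32.8 x + 81.6 y = 2382.50
237.6 x − 182.6 y = -11536.79
Solving the 2×2 system: x ≈ -37.8, y ≈ 14.0 km.

x ≈ -37.8 km, y ≈ 14.0 km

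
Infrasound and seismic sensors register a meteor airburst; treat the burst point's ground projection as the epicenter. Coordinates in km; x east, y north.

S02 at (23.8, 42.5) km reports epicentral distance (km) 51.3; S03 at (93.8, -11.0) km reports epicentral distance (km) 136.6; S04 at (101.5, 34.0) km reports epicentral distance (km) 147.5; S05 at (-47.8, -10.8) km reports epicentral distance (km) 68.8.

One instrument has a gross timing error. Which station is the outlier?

Solve using three stations at a time. Using S02, S03, S05 (subtract circle equations pairwise → linear system) gives (x, y) ≈ (-26.1, 54.5).
Distances from that point to each station vs reported:
  S02: calculated 51.3 vs reported 51.3 → residual 0.0 km
  S03: calculated 136.6 vs reported 136.6 → residual 0.0 km
  S04: calculated 129.2 vs reported 147.5 → residual 18.3 km
  S05: calculated 68.8 vs reported 68.8 → residual 0.0 km
S02, S03, S05 are mutually consistent (residuals ≈ 0); S04 is off by 18.3 km.

S04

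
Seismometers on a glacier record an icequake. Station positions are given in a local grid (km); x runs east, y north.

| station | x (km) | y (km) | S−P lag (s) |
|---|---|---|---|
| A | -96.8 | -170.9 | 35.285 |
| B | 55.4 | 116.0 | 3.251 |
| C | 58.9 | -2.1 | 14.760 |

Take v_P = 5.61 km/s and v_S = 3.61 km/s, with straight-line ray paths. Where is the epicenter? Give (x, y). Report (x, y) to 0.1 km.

65.9 km east, 147.2 km north

Distance from S−P lag: d = Δt · v_P v_S / (v_P − v_S) = Δt · (5.61·3.61)/(5.61−3.61) ≈ 10.1260·Δt.
So d_A = 357.30, d_B = 32.92, d_C = 149.46 km.
Circle about each station: (x + 96.8)² + (y + 170.9)² = 357.30²; (x − 55.4)² + (y − 116.0)² = 32.92²; (x − 58.9)² + (y + 2.1)² = 149.46².
Subtracting pairs of circle equations eliminates x²+y² and gives linear equations (the radical axes):
304.4 x + 573.8 y = 104527.67
311.4 x + 337.6 y = 70221.57
Solving the 2×2 system: x ≈ 65.9, y ≈ 147.2 km.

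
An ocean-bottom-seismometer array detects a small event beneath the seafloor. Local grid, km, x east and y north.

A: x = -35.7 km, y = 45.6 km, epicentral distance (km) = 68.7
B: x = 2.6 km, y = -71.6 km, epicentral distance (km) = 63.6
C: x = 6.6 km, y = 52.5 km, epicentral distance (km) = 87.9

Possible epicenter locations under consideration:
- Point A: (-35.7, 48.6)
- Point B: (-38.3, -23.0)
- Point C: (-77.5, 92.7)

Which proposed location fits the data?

For each candidate, compare |candidate − station| to the reported distance:
Point A: residuals A 65.7, B 62.6, C 45.4 → max 65.7 km
Point B: residuals A 0.1, B 0.1, C 0.1 → max 0.1 km
Point C: residuals A 5.7, B 119.2, C 5.3 → max 119.2 km
Only Point B has all residuals ≈ 0.

Point B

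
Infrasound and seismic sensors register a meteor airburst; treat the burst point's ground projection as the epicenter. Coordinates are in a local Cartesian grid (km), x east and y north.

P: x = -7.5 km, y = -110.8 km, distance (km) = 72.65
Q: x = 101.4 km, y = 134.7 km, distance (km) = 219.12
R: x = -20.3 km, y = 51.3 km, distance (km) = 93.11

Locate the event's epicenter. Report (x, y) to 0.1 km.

(-29.0, -41.4)

Circle about each station: (x + 7.5)² + (y + 110.8)² = 72.65²; (x − 101.4)² + (y − 134.7)² = 219.12²; (x + 20.3)² + (y − 51.3)² = 93.11².
Subtracting the P equation from the Q and R equations removes the quadratic terms:
217.8 x + 491.0 y = -26642.39
-25.6 x + 324.2 y = -12680.56
Solving the 2×2 system: x ≈ -29.0, y ≈ -41.4 km.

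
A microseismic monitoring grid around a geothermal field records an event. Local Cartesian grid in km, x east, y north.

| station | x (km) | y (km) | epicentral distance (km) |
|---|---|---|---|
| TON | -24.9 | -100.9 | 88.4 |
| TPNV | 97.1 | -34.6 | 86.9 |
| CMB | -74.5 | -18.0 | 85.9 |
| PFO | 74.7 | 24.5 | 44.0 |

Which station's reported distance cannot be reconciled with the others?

Solve using three stations at a time. Using TON, TPNV, CMB (subtract circle equations pairwise → linear system) gives (x, y) ≈ (11.4, -20.3).
Distances from that point to each station vs reported:
  TON: calculated 88.4 vs reported 88.4 → residual 0.0 km
  TPNV: calculated 86.9 vs reported 86.9 → residual 0.0 km
  CMB: calculated 85.9 vs reported 85.9 → residual 0.0 km
  PFO: calculated 77.6 vs reported 44.0 → residual 33.6 km
TON, TPNV, CMB are mutually consistent (residuals ≈ 0); PFO is off by 33.6 km.

PFO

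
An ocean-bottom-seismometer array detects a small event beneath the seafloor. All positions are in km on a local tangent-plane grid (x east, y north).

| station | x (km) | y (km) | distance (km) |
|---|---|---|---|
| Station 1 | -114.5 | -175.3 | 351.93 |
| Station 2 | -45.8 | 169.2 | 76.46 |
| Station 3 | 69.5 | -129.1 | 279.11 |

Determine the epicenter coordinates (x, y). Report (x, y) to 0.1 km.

(27.3, 146.8)

Circle about each station: (x + 114.5)² + (y + 175.3)² = 351.93²; (x + 45.8)² + (y − 169.2)² = 76.46²; (x − 69.5)² + (y + 129.1)² = 279.11².
Subtracting pairs of circle equations eliminates x²+y² and gives linear equations (the radical axes):
137.4 x + 689.0 y = 104894.53
368.0 x + 92.4 y = 23609.05
Solving the 2×2 system: x ≈ 27.3, y ≈ 146.8 km.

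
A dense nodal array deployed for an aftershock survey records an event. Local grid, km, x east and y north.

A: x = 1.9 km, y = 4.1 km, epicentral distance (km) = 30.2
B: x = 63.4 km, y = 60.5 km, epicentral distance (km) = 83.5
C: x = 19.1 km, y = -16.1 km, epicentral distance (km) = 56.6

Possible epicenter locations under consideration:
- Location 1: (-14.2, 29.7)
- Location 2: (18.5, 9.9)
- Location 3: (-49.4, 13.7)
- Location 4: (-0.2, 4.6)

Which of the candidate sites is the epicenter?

Location 1

For each candidate, compare |candidate − station| to the reported distance:
Location 1: residuals A 0.0, B 0.0, C 0.0 → max 0.0 km
Location 2: residuals A 12.6, B 15.9, C 30.6 → max 30.6 km
Location 3: residuals A 22.0, B 38.6, C 18.1 → max 38.6 km
Location 4: residuals A 28.0, B 1.2, C 28.3 → max 28.3 km
Only Location 1 has all residuals ≈ 0.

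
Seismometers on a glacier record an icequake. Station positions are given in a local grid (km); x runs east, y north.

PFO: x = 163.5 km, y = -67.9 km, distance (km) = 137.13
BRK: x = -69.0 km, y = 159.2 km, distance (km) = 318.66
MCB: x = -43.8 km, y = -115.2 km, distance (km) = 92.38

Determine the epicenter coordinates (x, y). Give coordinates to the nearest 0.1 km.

Circle about each station: (x − 163.5)² + (y + 67.9)² = 137.13²; (x + 69.0)² + (y − 159.2)² = 318.66²; (x + 43.8)² + (y + 115.2)² = 92.38².
Subtracting pairs of circle equations eliminates x²+y² and gives linear equations (the radical axes):
-465.0 x + 454.2 y = -83976.58
-414.6 x − 94.6 y = -5882.61
Solving the 2×2 system: x ≈ 45.7, y ≈ -138.1 km.
Check against PFO (with the unrounded x, y): √((x − 163.5)²+(y + 67.9)²) = 137.13 ≈ 137.13 km. ✓

x ≈ 45.7 km, y ≈ -138.1 km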